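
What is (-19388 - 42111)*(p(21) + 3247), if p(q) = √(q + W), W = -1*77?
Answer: -199687253 - 122998*I*√14 ≈ -1.9969e+8 - 4.6022e+5*I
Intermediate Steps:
W = -77
p(q) = √(-77 + q) (p(q) = √(q - 77) = √(-77 + q))
(-19388 - 42111)*(p(21) + 3247) = (-19388 - 42111)*(√(-77 + 21) + 3247) = -61499*(√(-56) + 3247) = -61499*(2*I*√14 + 3247) = -61499*(3247 + 2*I*√14) = -199687253 - 122998*I*√14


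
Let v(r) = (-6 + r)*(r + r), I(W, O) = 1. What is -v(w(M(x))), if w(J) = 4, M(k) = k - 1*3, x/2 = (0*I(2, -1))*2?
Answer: 16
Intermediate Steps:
x = 0 (x = 2*((0*1)*2) = 2*(0*2) = 2*0 = 0)
M(k) = -3 + k (M(k) = k - 3 = -3 + k)
v(r) = 2*r*(-6 + r) (v(r) = (-6 + r)*(2*r) = 2*r*(-6 + r))
-v(w(M(x))) = -2*4*(-6 + 4) = -2*4*(-2) = -1*(-16) = 16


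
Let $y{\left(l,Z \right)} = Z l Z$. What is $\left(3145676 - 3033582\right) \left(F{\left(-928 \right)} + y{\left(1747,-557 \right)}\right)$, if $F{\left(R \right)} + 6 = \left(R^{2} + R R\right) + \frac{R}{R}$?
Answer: $60948575364404$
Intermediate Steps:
$y{\left(l,Z \right)} = l Z^{2}$
$F{\left(R \right)} = -5 + 2 R^{2}$ ($F{\left(R \right)} = -6 + \left(\left(R^{2} + R R\right) + \frac{R}{R}\right) = -6 + \left(\left(R^{2} + R^{2}\right) + 1\right) = -6 + \left(2 R^{2} + 1\right) = -6 + \left(1 + 2 R^{2}\right) = -5 + 2 R^{2}$)
$\left(3145676 - 3033582\right) \left(F{\left(-928 \right)} + y{\left(1747,-557 \right)}\right) = \left(3145676 - 3033582\right) \left(\left(-5 + 2 \left(-928\right)^{2}\right) + 1747 \left(-557\right)^{2}\right) = 112094 \left(\left(-5 + 2 \cdot 861184\right) + 1747 \cdot 310249\right) = 112094 \left(\left(-5 + 1722368\right) + 542005003\right) = 112094 \left(1722363 + 542005003\right) = 112094 \cdot 543727366 = 60948575364404$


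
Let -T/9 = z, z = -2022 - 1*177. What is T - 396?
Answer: 19395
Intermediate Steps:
z = -2199 (z = -2022 - 177 = -2199)
T = 19791 (T = -9*(-2199) = 19791)
T - 396 = 19791 - 396 = 19395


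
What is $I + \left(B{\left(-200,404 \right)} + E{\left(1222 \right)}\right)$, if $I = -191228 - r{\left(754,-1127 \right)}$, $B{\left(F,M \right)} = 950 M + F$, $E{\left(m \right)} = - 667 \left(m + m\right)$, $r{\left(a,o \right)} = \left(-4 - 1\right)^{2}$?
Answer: $-1437801$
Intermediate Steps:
$r{\left(a,o \right)} = 25$ ($r{\left(a,o \right)} = \left(-5\right)^{2} = 25$)
$E{\left(m \right)} = - 1334 m$ ($E{\left(m \right)} = - 667 \cdot 2 m = - 1334 m$)
$B{\left(F,M \right)} = F + 950 M$
$I = -191253$ ($I = -191228 - 25 = -191253$)
$I + \left(B{\left(-200,404 \right)} + E{\left(1222 \right)}\right) = -191253 + \left(\left(-200 + 950 \cdot 404\right) - 1630148\right) = -191253 + \left(\left(-200 + 383800\right) - 1630148\right) = -191253 + \left(383600 - 1630148\right) = -191253 - 1246548 = -1437801$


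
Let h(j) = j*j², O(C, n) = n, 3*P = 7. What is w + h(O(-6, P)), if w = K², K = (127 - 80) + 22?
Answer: 128890/27 ≈ 4773.7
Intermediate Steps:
P = 7/3 (P = (⅓)*7 = 7/3 ≈ 2.3333)
K = 69 (K = 47 + 22 = 69)
h(j) = j³
w = 4761 (w = 69² = 4761)
w + h(O(-6, P)) = 4761 + (7/3)³ = 4761 + 343/27 = 128890/27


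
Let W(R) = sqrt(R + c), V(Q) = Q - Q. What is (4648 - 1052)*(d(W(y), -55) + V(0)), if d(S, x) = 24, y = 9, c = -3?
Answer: 86304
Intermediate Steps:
V(Q) = 0
W(R) = sqrt(-3 + R) (W(R) = sqrt(R - 3) = sqrt(-3 + R))
(4648 - 1052)*(d(W(y), -55) + V(0)) = (4648 - 1052)*(24 + 0) = 3596*24 = 86304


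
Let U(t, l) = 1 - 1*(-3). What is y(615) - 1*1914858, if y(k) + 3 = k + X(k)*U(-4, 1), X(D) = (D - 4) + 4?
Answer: -1911786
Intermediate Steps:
U(t, l) = 4 (U(t, l) = 1 + 3 = 4)
X(D) = D (X(D) = (-4 + D) + 4 = D)
y(k) = -3 + 5*k (y(k) = -3 + (k + k*4) = -3 + (k + 4*k) = -3 + 5*k)
y(615) - 1*1914858 = (-3 + 5*615) - 1*1914858 = (-3 + 3075) - 1914858 = 3072 - 1914858 = -1911786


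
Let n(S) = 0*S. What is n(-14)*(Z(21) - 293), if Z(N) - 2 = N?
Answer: 0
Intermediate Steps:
n(S) = 0
Z(N) = 2 + N
n(-14)*(Z(21) - 293) = 0*((2 + 21) - 293) = 0*(23 - 293) = 0*(-270) = 0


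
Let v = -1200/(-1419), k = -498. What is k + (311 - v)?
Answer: -88851/473 ≈ -187.85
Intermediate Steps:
v = 400/473 (v = -1200*(-1/1419) = 400/473 ≈ 0.84567)
k + (311 - v) = -498 + (311 - 1*400/473) = -498 + (311 - 400/473) = -498 + 146703/473 = -88851/473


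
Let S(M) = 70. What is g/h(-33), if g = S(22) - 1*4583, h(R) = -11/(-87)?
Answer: -392631/11 ≈ -35694.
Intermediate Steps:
h(R) = 11/87 (h(R) = -11*(-1/87) = 11/87)
g = -4513 (g = 70 - 1*4583 = 70 - 4583 = -4513)
g/h(-33) = -4513/11/87 = -4513*87/11 = -392631/11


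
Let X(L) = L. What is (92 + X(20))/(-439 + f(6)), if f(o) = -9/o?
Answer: -224/881 ≈ -0.25426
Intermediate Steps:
(92 + X(20))/(-439 + f(6)) = (92 + 20)/(-439 - 9/6) = 112/(-439 - 9*⅙) = 112/(-439 - 3/2) = 112/(-881/2) = 112*(-2/881) = -224/881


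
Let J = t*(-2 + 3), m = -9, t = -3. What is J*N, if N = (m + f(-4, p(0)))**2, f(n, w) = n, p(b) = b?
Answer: -507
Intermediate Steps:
N = 169 (N = (-9 - 4)**2 = (-13)**2 = 169)
J = -3 (J = -3*(-2 + 3) = -3*1 = -3)
J*N = -3*169 = -507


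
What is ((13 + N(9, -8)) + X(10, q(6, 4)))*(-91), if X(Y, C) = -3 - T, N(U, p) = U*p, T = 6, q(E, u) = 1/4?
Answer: 6188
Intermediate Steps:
q(E, u) = 1/4 (q(E, u) = 1*(1/4) = 1/4)
X(Y, C) = -9 (X(Y, C) = -3 - 1*6 = -3 - 6 = -9)
((13 + N(9, -8)) + X(10, q(6, 4)))*(-91) = ((13 + 9*(-8)) - 9)*(-91) = ((13 - 72) - 9)*(-91) = (-59 - 9)*(-91) = -68*(-91) = 6188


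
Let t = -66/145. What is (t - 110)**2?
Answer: 256512256/21025 ≈ 12200.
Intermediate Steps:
t = -66/145 (t = -66*1/145 = -66/145 ≈ -0.45517)
(t - 110)**2 = (-66/145 - 110)**2 = (-16016/145)**2 = 256512256/21025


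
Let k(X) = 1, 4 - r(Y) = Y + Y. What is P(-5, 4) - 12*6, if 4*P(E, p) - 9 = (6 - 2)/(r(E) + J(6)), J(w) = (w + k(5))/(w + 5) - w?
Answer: -26461/380 ≈ -69.634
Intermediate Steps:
r(Y) = 4 - 2*Y (r(Y) = 4 - (Y + Y) = 4 - 2*Y)
J(w) = -w + (1 + w)/(5 + w) (J(w) = (w + 1)/(w + 5) - w = (1 + w)/(5 + w) - w = -w + (1 + w)/(5 + w))
P(E, p) = 9/4 + 1/(-15/11 - 2*E) (P(E, p) = 9/4 + ((6 - 2)/((4 - 2*E) + (1 - 1*6² - 4*6)/(5 + 6)))/4 = 9/4 + (4/((4 - 2*E) + (1 - 1*36 - 24)/11))/4 = 9/4 + (4/((4 - 2*E) + (1 - 36 - 24)/11))/4 = 9/4 + (4/((4 - 2*E) + (1/11)*(-59)))/4 = 9/4 + (4/((4 - 2*E) - 59/11))/4 = 9/4 + (4/(-15/11 - 2*E))/4 = 9/4 + 1/(-15/11 - 2*E))
P(-5, 4) - 12*6 = (91 + 198*(-5))/(4*(15 + 22*(-5))) - 12*6 = (91 - 990)/(4*(15 - 110)) - 72 = (¼)*(-899)/(-95) - 72 = (¼)*(-1/95)*(-899) - 72 = 899/380 - 72 = -26461/380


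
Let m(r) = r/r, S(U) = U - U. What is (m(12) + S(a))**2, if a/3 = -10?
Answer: 1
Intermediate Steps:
a = -30 (a = 3*(-10) = -30)
S(U) = 0
m(r) = 1
(m(12) + S(a))**2 = (1 + 0)**2 = 1**2 = 1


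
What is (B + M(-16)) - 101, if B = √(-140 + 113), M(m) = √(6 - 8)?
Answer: -101 + I*√2 + 3*I*√3 ≈ -101.0 + 6.6104*I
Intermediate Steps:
M(m) = I*√2 (M(m) = √(-2) = I*√2)
B = 3*I*√3 (B = √(-27) = 3*I*√3 ≈ 5.1962*I)
(B + M(-16)) - 101 = (3*I*√3 + I*√2) - 101 = (I*√2 + 3*I*√3) - 101 = -101 + I*√2 + 3*I*√3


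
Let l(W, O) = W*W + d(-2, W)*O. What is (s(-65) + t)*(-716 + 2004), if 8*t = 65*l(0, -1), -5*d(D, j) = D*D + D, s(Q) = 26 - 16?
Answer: 17066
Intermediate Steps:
s(Q) = 10
d(D, j) = -D/5 - D²/5 (d(D, j) = -(D*D + D)/5 = -(D² + D)/5 = -(D + D²)/5 = -D/5 - D²/5)
l(W, O) = W² - 2*O/5 (l(W, O) = W*W + (-⅕*(-2)*(1 - 2))*O = W² + (-⅕*(-2)*(-1))*O = W² - 2*O/5)
t = 13/4 (t = (65*(0² - ⅖*(-1)))/8 = (65*(0 + ⅖))/8 = (65*(⅖))/8 = (⅛)*26 = 13/4 ≈ 3.2500)
(s(-65) + t)*(-716 + 2004) = (10 + 13/4)*(-716 + 2004) = (53/4)*1288 = 17066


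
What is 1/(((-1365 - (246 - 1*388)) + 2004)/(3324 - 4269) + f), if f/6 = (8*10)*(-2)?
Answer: -945/907981 ≈ -0.0010408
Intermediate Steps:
f = -960 (f = 6*((8*10)*(-2)) = 6*(80*(-2)) = 6*(-160) = -960)
1/(((-1365 - (246 - 1*388)) + 2004)/(3324 - 4269) + f) = 1/(((-1365 - (246 - 1*388)) + 2004)/(3324 - 4269) - 960) = 1/(((-1365 - (246 - 388)) + 2004)/(-945) - 960) = 1/(((-1365 - 1*(-142)) + 2004)*(-1/945) - 960) = 1/(((-1365 + 142) + 2004)*(-1/945) - 960) = 1/((-1223 + 2004)*(-1/945) - 960) = 1/(781*(-1/945) - 960) = 1/(-781/945 - 960) = 1/(-907981/945) = -945/907981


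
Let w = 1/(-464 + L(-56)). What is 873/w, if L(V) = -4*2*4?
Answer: -433008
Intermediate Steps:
L(V) = -32 (L(V) = -8*4 = -32)
w = -1/496 (w = 1/(-464 - 32) = 1/(-496) = -1/496 ≈ -0.0020161)
873/w = 873/(-1/496) = 873*(-496) = -433008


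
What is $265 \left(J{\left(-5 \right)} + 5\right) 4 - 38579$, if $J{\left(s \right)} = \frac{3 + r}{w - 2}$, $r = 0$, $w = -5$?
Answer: $- \frac{236133}{7} \approx -33733.0$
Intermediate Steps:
$J{\left(s \right)} = - \frac{3}{7}$ ($J{\left(s \right)} = \frac{3 + 0}{-5 - 2} = \frac{3}{-7} = 3 \left(- \frac{1}{7}\right) = - \frac{3}{7}$)
$265 \left(J{\left(-5 \right)} + 5\right) 4 - 38579 = 265 \left(- \frac{3}{7} + 5\right) 4 - 38579 = 265 \cdot \frac{32}{7} \cdot 4 - 38579 = 265 \cdot \frac{128}{7} - 38579 = \frac{33920}{7} - 38579 = - \frac{236133}{7}$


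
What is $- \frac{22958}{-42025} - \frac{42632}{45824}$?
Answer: $- \frac{92447801}{240719200} \approx -0.38405$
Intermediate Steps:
$- \frac{22958}{-42025} - \frac{42632}{45824} = \left(-22958\right) \left(- \frac{1}{42025}\right) - \frac{5329}{5728} = \frac{22958}{42025} - \frac{5329}{5728} = - \frac{92447801}{240719200}$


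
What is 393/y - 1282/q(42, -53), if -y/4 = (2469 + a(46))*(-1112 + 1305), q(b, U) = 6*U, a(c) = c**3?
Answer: 49388641373/12250864140 ≈ 4.0314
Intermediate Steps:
y = -77049460 (y = -4*(2469 + 46**3)*(-1112 + 1305) = -4*(2469 + 97336)*193 = -399220*193 = -4*19262365 = -77049460)
393/y - 1282/q(42, -53) = 393/(-77049460) - 1282/(6*(-53)) = 393*(-1/77049460) - 1282/(-318) = -393/77049460 - 1282*(-1/318) = -393/77049460 + 641/159 = 49388641373/12250864140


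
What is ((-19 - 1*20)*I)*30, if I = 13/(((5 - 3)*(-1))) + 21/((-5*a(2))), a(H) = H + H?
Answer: 17667/2 ≈ 8833.5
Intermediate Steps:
a(H) = 2*H
I = -151/20 (I = 13/(((5 - 3)*(-1))) + 21/((-10*2)) = 13/((2*(-1))) + 21/((-5*4)) = 13/(-2) + 21/(-20) = 13*(-1/2) + 21*(-1/20) = -13/2 - 21/20 = -151/20 ≈ -7.5500)
((-19 - 1*20)*I)*30 = ((-19 - 1*20)*(-151/20))*30 = ((-19 - 20)*(-151/20))*30 = -39*(-151/20)*30 = (5889/20)*30 = 17667/2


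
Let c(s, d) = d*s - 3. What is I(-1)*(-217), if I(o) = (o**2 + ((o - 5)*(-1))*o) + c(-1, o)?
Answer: 1519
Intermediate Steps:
c(s, d) = -3 + d*s
I(o) = -3 + o**2 - o + o*(5 - o) (I(o) = (o**2 + ((o - 5)*(-1))*o) + (-3 + o*(-1)) = (o**2 + ((-5 + o)*(-1))*o) + (-3 - o) = (o**2 + (5 - o)*o) + (-3 - o) = (o**2 + o*(5 - o)) + (-3 - o) = -3 + o**2 - o + o*(5 - o))
I(-1)*(-217) = (-3 + 4*(-1))*(-217) = (-3 - 4)*(-217) = -7*(-217) = 1519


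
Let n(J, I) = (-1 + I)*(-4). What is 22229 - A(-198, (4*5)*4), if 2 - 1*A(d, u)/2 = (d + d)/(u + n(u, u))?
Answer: 1311473/59 ≈ 22228.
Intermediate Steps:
n(J, I) = 4 - 4*I
A(d, u) = 4 - 4*d/(4 - 3*u) (A(d, u) = 4 - 2*(d + d)/(u + (4 - 4*u)) = 4 - 2*2*d/(4 - 3*u) = 4 - 4*d/(4 - 3*u))
22229 - A(-198, (4*5)*4) = 22229 - 4*(-4 - 198 + 3*((4*5)*4))/(-4 + 3*((4*5)*4)) = 22229 - 4*(-4 - 198 + 3*(20*4))/(-4 + 3*(20*4)) = 22229 - 4*(-4 - 198 + 3*80)/(-4 + 3*80) = 22229 - 4*(-4 - 198 + 240)/(-4 + 240) = 22229 - 4*38/236 = 22229 - 1*38/59 = 22229 - 38/59 = 1311473/59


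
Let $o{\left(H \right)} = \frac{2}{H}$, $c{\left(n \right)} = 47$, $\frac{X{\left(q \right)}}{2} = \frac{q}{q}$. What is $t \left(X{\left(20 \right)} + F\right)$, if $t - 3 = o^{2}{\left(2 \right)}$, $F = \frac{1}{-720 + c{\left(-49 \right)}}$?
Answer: $\frac{5380}{673} \approx 7.9941$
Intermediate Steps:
$X{\left(q \right)} = 2$ ($X{\left(q \right)} = 2 \frac{q}{q} = 2 \cdot 1 = 2$)
$F = - \frac{1}{673}$ ($F = \frac{1}{-720 + 47} = \frac{1}{-673} = - \frac{1}{673} \approx -0.0014859$)
$t = 4$ ($t = 3 + \left(\frac{2}{2}\right)^{2} = 3 + \left(2 \cdot \frac{1}{2}\right)^{2} = 3 + 1^{2} = 3 + 1 = 4$)
$t \left(X{\left(20 \right)} + F\right) = 4 \left(2 - \frac{1}{673}\right) = 4 \cdot \frac{1345}{673} = \frac{5380}{673}$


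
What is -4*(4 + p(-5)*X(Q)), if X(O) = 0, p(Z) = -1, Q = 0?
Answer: -16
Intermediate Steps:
-4*(4 + p(-5)*X(Q)) = -4*(4 - 1*0) = -4*(4 + 0) = -4*4 = -16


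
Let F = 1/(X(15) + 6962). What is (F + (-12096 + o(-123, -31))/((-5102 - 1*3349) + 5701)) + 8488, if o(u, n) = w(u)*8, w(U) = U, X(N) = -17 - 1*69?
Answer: 16058953283/1890900 ≈ 8492.8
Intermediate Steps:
X(N) = -86 (X(N) = -17 - 69 = -86)
F = 1/6876 (F = 1/(-86 + 6962) = 1/6876 ≈ 0.00014543)
o(u, n) = 8*u (o(u, n) = u*8 = 8*u)
(F + (-12096 + o(-123, -31))/((-5102 - 1*3349) + 5701)) + 8488 = (1/6876 + (-12096 + 8*(-123))/((-5102 - 1*3349) + 5701)) + 8488 = (1/6876 + (-12096 - 984)/((-5102 - 3349) + 5701)) + 8488 = (1/6876 - 13080/(-8451 + 5701)) + 8488 = (1/6876 - 13080/(-2750)) + 8488 = (1/6876 - 13080*(-1/2750)) + 8488 = (1/6876 + 1308/275) + 8488 = 8994083/1890900 + 8488 = 16058953283/1890900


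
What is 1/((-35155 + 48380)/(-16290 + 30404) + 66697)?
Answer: 14114/941374683 ≈ 1.4993e-5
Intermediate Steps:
1/((-35155 + 48380)/(-16290 + 30404) + 66697) = 1/(13225/14114 + 66697) = 1/(941374683/14114) = 14114/941374683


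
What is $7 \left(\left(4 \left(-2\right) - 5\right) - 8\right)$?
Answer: $-147$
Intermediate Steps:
$7 \left(\left(4 \left(-2\right) - 5\right) - 8\right) = 7 \left(\left(-8 - 5\right) - 8\right) = 7 \left(-13 - 8\right) = 7 \left(-21\right) = -147$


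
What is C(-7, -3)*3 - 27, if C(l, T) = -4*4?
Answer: -75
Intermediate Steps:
C(l, T) = -16
C(-7, -3)*3 - 27 = -16*3 - 27 = -48 - 27 = -75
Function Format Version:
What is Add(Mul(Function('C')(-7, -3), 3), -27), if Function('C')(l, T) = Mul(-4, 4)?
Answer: -75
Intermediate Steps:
Function('C')(l, T) = -16
Add(Mul(Function('C')(-7, -3), 3), -27) = Add(Mul(-16, 3), -27) = Add(-48, -27) = -75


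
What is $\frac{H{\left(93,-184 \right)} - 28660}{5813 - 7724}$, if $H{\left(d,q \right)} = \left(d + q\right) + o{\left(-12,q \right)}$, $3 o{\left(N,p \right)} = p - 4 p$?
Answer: $\frac{583}{39} \approx 14.949$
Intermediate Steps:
$o{\left(N,p \right)} = - p$ ($o{\left(N,p \right)} = \frac{p - 4 p}{3} = \frac{\left(-3\right) p}{3} = - p$)
$H{\left(d,q \right)} = d$ ($H{\left(d,q \right)} = \left(d + q\right) - q = d$)
$\frac{H{\left(93,-184 \right)} - 28660}{5813 - 7724} = \frac{93 - 28660}{5813 - 7724} = - \frac{28567}{-1911} = \left(-28567\right) \left(- \frac{1}{1911}\right) = \frac{583}{39}$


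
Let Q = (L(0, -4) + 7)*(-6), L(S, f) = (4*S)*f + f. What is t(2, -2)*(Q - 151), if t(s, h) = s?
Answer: -338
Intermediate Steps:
L(S, f) = f + 4*S*f (L(S, f) = 4*S*f + f = f + 4*S*f)
Q = -18 (Q = (-4*(1 + 4*0) + 7)*(-6) = (-4*(1 + 0) + 7)*(-6) = (-4*1 + 7)*(-6) = (-4 + 7)*(-6) = 3*(-6) = -18)
t(2, -2)*(Q - 151) = 2*(-18 - 151) = 2*(-169) = -338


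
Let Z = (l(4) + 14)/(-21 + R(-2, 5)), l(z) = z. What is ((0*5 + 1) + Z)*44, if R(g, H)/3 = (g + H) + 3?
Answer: -220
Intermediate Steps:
R(g, H) = 9 + 3*H + 3*g (R(g, H) = 3*((g + H) + 3) = 3*((H + g) + 3) = 3*(3 + H + g) = 9 + 3*H + 3*g)
Z = -6 (Z = (4 + 14)/(-21 + (9 + 3*5 + 3*(-2))) = 18/(-21 + (9 + 15 - 6)) = 18/(-21 + 18) = 18/(-3) = 18*(-1/3) = -6)
((0*5 + 1) + Z)*44 = ((0*5 + 1) - 6)*44 = ((0 + 1) - 6)*44 = (1 - 6)*44 = -5*44 = -220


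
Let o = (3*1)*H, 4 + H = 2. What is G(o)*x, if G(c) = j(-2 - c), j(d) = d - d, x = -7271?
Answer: 0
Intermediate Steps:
H = -2 (H = -4 + 2 = -2)
o = -6 (o = (3*1)*(-2) = 3*(-2) = -6)
j(d) = 0
G(c) = 0
G(o)*x = 0*(-7271) = 0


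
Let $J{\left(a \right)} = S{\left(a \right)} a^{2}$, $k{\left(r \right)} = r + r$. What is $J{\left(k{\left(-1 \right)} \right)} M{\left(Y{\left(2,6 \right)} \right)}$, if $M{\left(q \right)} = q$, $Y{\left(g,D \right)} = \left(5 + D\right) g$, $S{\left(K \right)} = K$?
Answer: $-176$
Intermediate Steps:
$k{\left(r \right)} = 2 r$
$Y{\left(g,D \right)} = g \left(5 + D\right)$
$J{\left(a \right)} = a^{3}$ ($J{\left(a \right)} = a a^{2} = a^{3}$)
$J{\left(k{\left(-1 \right)} \right)} M{\left(Y{\left(2,6 \right)} \right)} = \left(2 \left(-1\right)\right)^{3} \cdot 2 \left(5 + 6\right) = \left(-2\right)^{3} \cdot 2 \cdot 11 = \left(-8\right) 22 = -176$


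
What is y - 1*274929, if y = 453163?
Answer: 178234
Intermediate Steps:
y - 1*274929 = 453163 - 1*274929 = 453163 - 274929 = 178234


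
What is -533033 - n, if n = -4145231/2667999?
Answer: -1422127365736/2667999 ≈ -5.3303e+5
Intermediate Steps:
n = -4145231/2667999 (n = -4145231*1/2667999 = -4145231/2667999 ≈ -1.5537)
-533033 - n = -533033 - 1*(-4145231/2667999) = -533033 + 4145231/2667999 = -1422127365736/2667999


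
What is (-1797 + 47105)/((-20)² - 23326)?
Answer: -22654/11463 ≈ -1.9763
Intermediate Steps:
(-1797 + 47105)/((-20)² - 23326) = 45308/(400 - 23326) = 45308/(-22926) = 45308*(-1/22926) = -22654/11463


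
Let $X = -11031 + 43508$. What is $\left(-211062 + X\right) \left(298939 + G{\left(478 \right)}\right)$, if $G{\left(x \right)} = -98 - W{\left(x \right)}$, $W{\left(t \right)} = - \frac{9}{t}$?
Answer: $- \frac{25510154160095}{478} \approx -5.3369 \cdot 10^{10}$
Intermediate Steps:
$X = 32477$
$G{\left(x \right)} = -98 + \frac{9}{x}$ ($G{\left(x \right)} = -98 - - \frac{9}{x} = -98 + \frac{9}{x}$)
$\left(-211062 + X\right) \left(298939 + G{\left(478 \right)}\right) = \left(-211062 + 32477\right) \left(298939 - \left(98 - \frac{9}{478}\right)\right) = - 178585 \left(298939 + \left(-98 + 9 \cdot \frac{1}{478}\right)\right) = - 178585 \left(298939 + \left(-98 + \frac{9}{478}\right)\right) = - 178585 \left(298939 - \frac{46835}{478}\right) = \left(-178585\right) \frac{142846007}{478} = - \frac{25510154160095}{478}$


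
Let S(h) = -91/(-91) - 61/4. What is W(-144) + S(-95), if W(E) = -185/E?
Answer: -1867/144 ≈ -12.965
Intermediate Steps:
S(h) = -57/4 (S(h) = -91*(-1/91) - 61*¼ = 1 - 61/4 = -57/4)
W(-144) + S(-95) = -185/(-144) - 57/4 = -185*(-1/144) - 57/4 = 185/144 - 57/4 = -1867/144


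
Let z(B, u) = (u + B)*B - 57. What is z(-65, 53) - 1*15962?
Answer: -15239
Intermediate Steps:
z(B, u) = -57 + B*(B + u) (z(B, u) = (B + u)*B - 57 = B*(B + u) - 57 = -57 + B*(B + u))
z(-65, 53) - 1*15962 = (-57 + (-65)² - 65*53) - 1*15962 = (-57 + 4225 - 3445) - 15962 = 723 - 15962 = -15239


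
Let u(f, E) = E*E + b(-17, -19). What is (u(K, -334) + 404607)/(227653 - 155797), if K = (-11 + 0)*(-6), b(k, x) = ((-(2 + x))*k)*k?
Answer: 43423/5988 ≈ 7.2517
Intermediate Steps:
b(k, x) = k²*(-2 - x) (b(k, x) = ((-2 - x)*k)*k = (k*(-2 - x))*k = k²*(-2 - x))
K = 66 (K = -11*(-6) = 66)
u(f, E) = 4913 + E² (u(f, E) = E*E + (-17)²*(-2 - 1*(-19)) = E² + 289*(-2 + 19) = E² + 289*17 = E² + 4913 = 4913 + E²)
(u(K, -334) + 404607)/(227653 - 155797) = ((4913 + (-334)²) + 404607)/(227653 - 155797) = ((4913 + 111556) + 404607)/71856 = (116469 + 404607)*(1/71856) = 521076*(1/71856) = 43423/5988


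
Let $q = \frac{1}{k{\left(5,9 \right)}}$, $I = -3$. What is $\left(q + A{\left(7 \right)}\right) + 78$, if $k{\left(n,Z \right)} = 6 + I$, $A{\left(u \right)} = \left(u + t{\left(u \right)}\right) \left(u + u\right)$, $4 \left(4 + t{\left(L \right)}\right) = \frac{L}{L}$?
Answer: $\frac{743}{6} \approx 123.83$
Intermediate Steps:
$t{\left(L \right)} = - \frac{15}{4}$ ($t{\left(L \right)} = -4 + \frac{L \frac{1}{L}}{4} = -4 + \frac{1}{4} \cdot 1 = -4 + \frac{1}{4} = - \frac{15}{4}$)
$A{\left(u \right)} = 2 u \left(- \frac{15}{4} + u\right)$ ($A{\left(u \right)} = \left(u - \frac{15}{4}\right) \left(u + u\right) = \left(- \frac{15}{4} + u\right) 2 u = 2 u \left(- \frac{15}{4} + u\right)$)
$k{\left(n,Z \right)} = 3$ ($k{\left(n,Z \right)} = 6 - 3 = 3$)
$q = \frac{1}{3} \approx 0.33333$
$\left(q + A{\left(7 \right)}\right) + 78 = \left(\frac{1}{3} + \frac{1}{2} \cdot 7 \left(-15 + 4 \cdot 7\right)\right) + 78 = \left(\frac{1}{3} + \frac{1}{2} \cdot 7 \left(-15 + 28\right)\right) + 78 = \left(\frac{1}{3} + \frac{1}{2} \cdot 7 \cdot 13\right) + 78 = \left(\frac{1}{3} + \frac{91}{2}\right) + 78 = \frac{275}{6} + 78 = \frac{743}{6}$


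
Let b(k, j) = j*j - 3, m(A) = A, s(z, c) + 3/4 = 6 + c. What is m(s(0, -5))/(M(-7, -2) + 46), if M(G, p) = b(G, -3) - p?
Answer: 1/216 ≈ 0.0046296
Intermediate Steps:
s(z, c) = 21/4 + c (s(z, c) = -3/4 + (6 + c) = 21/4 + c)
b(k, j) = -3 + j**2 (b(k, j) = j**2 - 3 = -3 + j**2)
M(G, p) = 6 - p (M(G, p) = (-3 + (-3)**2) - p = (-3 + 9) - p = 6 - p)
m(s(0, -5))/(M(-7, -2) + 46) = (21/4 - 5)/((6 - 1*(-2)) + 46) = 1/(4*((6 + 2) + 46)) = 1/(4*(8 + 46)) = (1/4)/54 = (1/4)*(1/54) = 1/216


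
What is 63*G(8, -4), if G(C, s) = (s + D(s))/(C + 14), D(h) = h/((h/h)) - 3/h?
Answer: -1827/88 ≈ -20.761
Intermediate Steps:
D(h) = h - 3/h (D(h) = h/1 - 3/h = h*1 - 3/h = h - 3/h)
G(C, s) = (-3/s + 2*s)/(14 + C) (G(C, s) = (s + (s - 3/s))/(C + 14) = (-3/s + 2*s)/(14 + C))
63*G(8, -4) = 63*((-3 + 2*(-4)²)/((-4)*(14 + 8))) = 63*(-¼*(-3 + 2*16)/22) = 63*(-¼*1/22*(-3 + 32)) = 63*(-¼*1/22*29) = 63*(-29/88) = -1827/88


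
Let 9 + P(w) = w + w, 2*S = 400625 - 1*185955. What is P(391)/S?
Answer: 773/107335 ≈ 0.0072018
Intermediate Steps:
S = 107335 (S = (400625 - 1*185955)/2 = (400625 - 185955)/2 = (½)*214670 = 107335)
P(w) = -9 + 2*w (P(w) = -9 + (w + w) = -9 + 2*w)
P(391)/S = (-9 + 2*391)/107335 = (-9 + 782)*(1/107335) = 773*(1/107335) = 773/107335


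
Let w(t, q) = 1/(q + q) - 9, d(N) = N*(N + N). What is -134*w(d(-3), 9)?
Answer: 10787/9 ≈ 1198.6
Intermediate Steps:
d(N) = 2*N² (d(N) = N*(2*N) = 2*N²)
w(t, q) = -9 + 1/(2*q) (w(t, q) = 1/(2*q) - 9 = -9 + 1/(2*q))
-134*w(d(-3), 9) = -134*(-9 + (½)/9) = -134*(-9 + (½)*(⅑)) = -134*(-9 + 1/18) = -134*(-161/18) = 10787/9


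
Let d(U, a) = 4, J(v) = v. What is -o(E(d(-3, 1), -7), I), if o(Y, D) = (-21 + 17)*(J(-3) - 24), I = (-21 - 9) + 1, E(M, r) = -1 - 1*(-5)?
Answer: -108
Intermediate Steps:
E(M, r) = 4 (E(M, r) = -1 + 5 = 4)
I = -29 (I = -30 + 1 = -29)
o(Y, D) = 108 (o(Y, D) = (-21 + 17)*(-3 - 24) = -4*(-27) = 108)
-o(E(d(-3, 1), -7), I) = -1*108 = -108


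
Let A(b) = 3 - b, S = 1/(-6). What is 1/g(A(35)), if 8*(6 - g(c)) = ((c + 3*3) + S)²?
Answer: -288/17593 ≈ -0.016370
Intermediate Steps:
S = -⅙ ≈ -0.16667
g(c) = 6 - (53/6 + c)²/8 (g(c) = 6 - ((c + 3*3) - ⅙)²/8 = 6 - ((c + 9) - ⅙)²/8 = 6 - ((9 + c) - ⅙)²/8 = 6 - (53/6 + c)²/8)
1/g(A(35)) = 1/(6 - (53 + 6*(3 - 1*35))²/288) = 1/(6 - (53 + 6*(3 - 35))²/288) = 1/(6 - (53 + 6*(-32))²/288) = 1/(6 - (53 - 192)²/288) = 1/(6 - 1/288*(-139)²) = 1/(6 - 1/288*19321) = 1/(6 - 19321/288) = 1/(-17593/288) = -288/17593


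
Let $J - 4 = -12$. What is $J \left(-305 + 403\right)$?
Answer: $-784$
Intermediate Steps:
$J = -8$ ($J = 4 - 12 = -8$)
$J \left(-305 + 403\right) = - 8 \left(-305 + 403\right) = \left(-8\right) 98 = -784$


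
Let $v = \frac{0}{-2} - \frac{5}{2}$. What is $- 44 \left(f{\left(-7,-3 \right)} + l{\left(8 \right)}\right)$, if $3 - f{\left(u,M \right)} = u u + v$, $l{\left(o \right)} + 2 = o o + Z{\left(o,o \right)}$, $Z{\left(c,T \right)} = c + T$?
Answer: $-1518$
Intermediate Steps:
$Z{\left(c,T \right)} = T + c$
$v = - \frac{5}{2}$ ($v = 0 \left(- \frac{1}{2}\right) - \frac{5}{2} = 0 - \frac{5}{2} = - \frac{5}{2} \approx -2.5$)
$l{\left(o \right)} = -2 + o^{2} + 2 o$ ($l{\left(o \right)} = -2 + \left(o o + \left(o + o\right)\right) = -2 + \left(o^{2} + 2 o\right) = -2 + o^{2} + 2 o$)
$f{\left(u,M \right)} = \frac{11}{2} - u^{2}$ ($f{\left(u,M \right)} = 3 - \left(u u - \frac{5}{2}\right) = 3 - \left(u^{2} - \frac{5}{2}\right) = 3 - \left(- \frac{5}{2} + u^{2}\right) = \frac{11}{2} - u^{2}$)
$- 44 \left(f{\left(-7,-3 \right)} + l{\left(8 \right)}\right) = - 44 \left(\left(\frac{11}{2} - \left(-7\right)^{2}\right) + \left(-2 + 8^{2} + 2 \cdot 8\right)\right) = - 44 \left(\left(\frac{11}{2} - 49\right) + \left(-2 + 64 + 16\right)\right) = - 44 \left(\left(\frac{11}{2} - 49\right) + 78\right) = - 44 \left(- \frac{87}{2} + 78\right) = \left(-44\right) \frac{69}{2} = -1518$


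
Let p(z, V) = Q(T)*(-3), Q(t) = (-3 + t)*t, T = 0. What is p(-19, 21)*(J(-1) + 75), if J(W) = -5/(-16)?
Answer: 0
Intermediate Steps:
J(W) = 5/16 (J(W) = -5*(-1/16) = 5/16)
Q(t) = t*(-3 + t)
p(z, V) = 0 (p(z, V) = (0*(-3 + 0))*(-3) = (0*(-3))*(-3) = 0*(-3) = 0)
p(-19, 21)*(J(-1) + 75) = 0*(5/16 + 75) = 0*(1205/16) = 0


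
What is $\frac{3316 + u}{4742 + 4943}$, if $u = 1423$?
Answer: $\frac{4739}{9685} \approx 0.48931$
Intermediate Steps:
$\frac{3316 + u}{4742 + 4943} = \frac{3316 + 1423}{4742 + 4943} = \frac{4739}{9685}$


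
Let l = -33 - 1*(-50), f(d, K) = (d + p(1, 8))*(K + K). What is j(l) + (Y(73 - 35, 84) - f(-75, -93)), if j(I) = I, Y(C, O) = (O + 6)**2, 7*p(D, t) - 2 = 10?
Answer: -38599/7 ≈ -5514.1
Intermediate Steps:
p(D, t) = 12/7 (p(D, t) = 2/7 + (1/7)*10 = 2/7 + 10/7 = 12/7)
f(d, K) = 2*K*(12/7 + d) (f(d, K) = (d + 12/7)*(K + K) = (12/7 + d)*(2*K) = 2*K*(12/7 + d))
Y(C, O) = (6 + O)**2
l = 17 (l = -33 + 50 = 17)
j(l) + (Y(73 - 35, 84) - f(-75, -93)) = 17 + ((6 + 84)**2 - 2*(-93)*(12 + 7*(-75))/7) = 17 + (90**2 - 2*(-93)*(12 - 525)/7) = 17 + (8100 - 2*(-93)*(-513)/7) = 17 + (8100 - 1*95418/7) = 17 + (8100 - 95418/7) = 17 - 38718/7 = -38599/7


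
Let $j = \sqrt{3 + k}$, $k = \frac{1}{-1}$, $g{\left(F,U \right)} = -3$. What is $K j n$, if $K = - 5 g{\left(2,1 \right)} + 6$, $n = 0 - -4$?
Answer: $84 \sqrt{2} \approx 118.79$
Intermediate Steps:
$n = 4$ ($n = 0 + 4 = 4$)
$K = 21$ ($K = \left(-5\right) \left(-3\right) + 6 = 15 + 6 = 21$)
$k = -1$
$j = \sqrt{2}$ ($j = \sqrt{3 - 1} = \sqrt{2} \approx 1.4142$)
$K j n = 21 \sqrt{2} \cdot 4 = 84 \sqrt{2}$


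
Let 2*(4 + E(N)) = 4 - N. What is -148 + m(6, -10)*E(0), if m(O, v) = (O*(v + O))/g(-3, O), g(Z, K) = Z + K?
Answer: -132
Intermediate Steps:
g(Z, K) = K + Z
E(N) = -2 - N/2 (E(N) = -4 + (4 - N)/2 = -4 + (2 - N/2) = -2 - N/2)
m(O, v) = O*(O + v)/(-3 + O) (m(O, v) = (O*(v + O))/(O - 3) = (O*(O + v))/(-3 + O) = O*(O + v)/(-3 + O))
-148 + m(6, -10)*E(0) = -148 + (6*(6 - 10)/(-3 + 6))*(-2 - ½*0) = -148 + (6*(-4)/3)*(-2 + 0) = -148 + (6*(⅓)*(-4))*(-2) = -148 - 8*(-2) = -148 + 16 = -132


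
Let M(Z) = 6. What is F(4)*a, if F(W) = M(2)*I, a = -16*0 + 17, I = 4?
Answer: 408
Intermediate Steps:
a = 17 (a = 0 + 17 = 17)
F(W) = 24 (F(W) = 6*4 = 24)
F(4)*a = 24*17 = 408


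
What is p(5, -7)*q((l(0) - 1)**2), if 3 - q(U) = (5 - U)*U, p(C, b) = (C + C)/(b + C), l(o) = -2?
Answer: -195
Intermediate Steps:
p(C, b) = 2*C/(C + b) (p(C, b) = (2*C)/(C + b) = 2*C/(C + b))
q(U) = 3 - U*(5 - U) (q(U) = 3 - (5 - U)*U = 3 - U*(5 - U))
p(5, -7)*q((l(0) - 1)**2) = (2*5/(5 - 7))*(3 + ((-2 - 1)**2)**2 - 5*(-2 - 1)**2) = (2*5/(-2))*(3 + ((-3)**2)**2 - 5*(-3)**2) = (2*5*(-1/2))*(3 + 9**2 - 5*9) = -5*(3 + 81 - 45) = -5*39 = -195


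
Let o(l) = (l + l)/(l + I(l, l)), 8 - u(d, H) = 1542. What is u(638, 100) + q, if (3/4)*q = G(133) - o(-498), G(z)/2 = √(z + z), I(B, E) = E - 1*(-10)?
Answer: -756926/493 + 8*√266/3 ≈ -1491.9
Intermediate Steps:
I(B, E) = 10 + E (I(B, E) = E + 10 = 10 + E)
u(d, H) = -1534 (u(d, H) = 8 - 1*1542 = 8 - 1542 = -1534)
G(z) = 2*√2*√z (G(z) = 2*√(z + z) = 2*√(2*z) = 2*(√2*√z) = 2*√2*√z)
o(l) = 2*l/(10 + 2*l) (o(l) = (l + l)/(l + (10 + l)) = (2*l)/(10 + 2*l) = 2*l/(10 + 2*l))
q = -664/493 + 8*√266/3 (q = 4*(2*√2*√133 - (-498)/(5 - 498))/3 = 4*(2*√266 - (-498)/(-493))/3 = 4*(2*√266 - (-498)*(-1)/493)/3 = 4*(2*√266 - 1*498/493)/3 = 4*(2*√266 - 498/493)/3 = 4*(-498/493 + 2*√266)/3 = -664/493 + 8*√266/3 ≈ 42.145)
u(638, 100) + q = -1534 + (-664/493 + 8*√266/3) = -756926/493 + 8*√266/3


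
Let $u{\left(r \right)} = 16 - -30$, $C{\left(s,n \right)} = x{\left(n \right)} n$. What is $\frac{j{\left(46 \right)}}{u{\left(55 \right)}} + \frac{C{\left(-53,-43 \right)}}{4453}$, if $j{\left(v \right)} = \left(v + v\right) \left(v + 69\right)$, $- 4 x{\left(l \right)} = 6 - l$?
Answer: $\frac{4098867}{17812} \approx 230.12$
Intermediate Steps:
$x{\left(l \right)} = - \frac{3}{2} + \frac{l}{4}$ ($x{\left(l \right)} = - \frac{6 - l}{4} = - \frac{3}{2} + \frac{l}{4}$)
$C{\left(s,n \right)} = n \left(- \frac{3}{2} + \frac{n}{4}\right)$ ($C{\left(s,n \right)} = \left(- \frac{3}{2} + \frac{n}{4}\right) n = n \left(- \frac{3}{2} + \frac{n}{4}\right)$)
$j{\left(v \right)} = 2 v \left(69 + v\right)$
$u{\left(r \right)} = 46$ ($u{\left(r \right)} = 16 + 30 = 46$)
$\frac{j{\left(46 \right)}}{u{\left(55 \right)}} + \frac{C{\left(-53,-43 \right)}}{4453} = \frac{2 \cdot 46 \left(69 + 46\right)}{46} + \frac{\frac{1}{4} \left(-43\right) \left(-6 - 43\right)}{4453} = 2 \cdot 46 \cdot 115 \cdot \frac{1}{46} + \frac{1}{4} \left(-43\right) \left(-49\right) \frac{1}{4453} = 10580 \cdot \frac{1}{46} + \frac{2107}{4} \cdot \frac{1}{4453} = 230 + \frac{2107}{17812} = \frac{4098867}{17812}$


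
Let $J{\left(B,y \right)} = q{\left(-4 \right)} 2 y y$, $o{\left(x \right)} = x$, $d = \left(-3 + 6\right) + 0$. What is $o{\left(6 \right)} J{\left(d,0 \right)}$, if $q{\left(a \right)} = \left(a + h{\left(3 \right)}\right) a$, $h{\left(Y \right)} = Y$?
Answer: $0$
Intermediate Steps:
$d = 3$ ($d = 3 + 0 = 3$)
$q{\left(a \right)} = a \left(3 + a\right)$ ($q{\left(a \right)} = \left(a + 3\right) a = \left(3 + a\right) a = a \left(3 + a\right)$)
$J{\left(B,y \right)} = 8 y^{2}$ ($J{\left(B,y \right)} = - 4 \left(3 - 4\right) 2 y y = \left(-4\right) \left(-1\right) 2 y y = 4 \cdot 2 y y = 8 y y = 8 y^{2}$)
$o{\left(6 \right)} J{\left(d,0 \right)} = 6 \cdot 8 \cdot 0^{2} = 6 \cdot 8 \cdot 0 = 6 \cdot 0 = 0$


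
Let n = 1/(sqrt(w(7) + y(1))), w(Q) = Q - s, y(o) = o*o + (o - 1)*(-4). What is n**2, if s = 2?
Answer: 1/6 ≈ 0.16667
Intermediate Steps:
y(o) = 4 + o**2 - 4*o (y(o) = o**2 + (-1 + o)*(-4) = o**2 + (4 - 4*o) = 4 + o**2 - 4*o)
w(Q) = -2 + Q (w(Q) = Q - 1*2 = Q - 2 = -2 + Q)
n = sqrt(6)/6 (n = 1/(sqrt((-2 + 7) + (4 + 1**2 - 4*1))) = 1/(sqrt(5 + (4 + 1 - 4))) = 1/(sqrt(5 + 1)) = 1/(sqrt(6)) = sqrt(6)/6 ≈ 0.40825)
n**2 = (sqrt(6)/6)**2 = 1/6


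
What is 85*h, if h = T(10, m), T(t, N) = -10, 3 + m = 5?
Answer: -850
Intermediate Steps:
m = 2 (m = -3 + 5 = 2)
h = -10
85*h = 85*(-10) = -850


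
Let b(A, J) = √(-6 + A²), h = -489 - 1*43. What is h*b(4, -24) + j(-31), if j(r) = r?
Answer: -31 - 532*√10 ≈ -1713.3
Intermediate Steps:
h = -532 (h = -489 - 43 = -532)
h*b(4, -24) + j(-31) = -532*√(-6 + 4²) - 31 = -532*√(-6 + 16) - 31 = -532*√10 - 31 = -31 - 532*√10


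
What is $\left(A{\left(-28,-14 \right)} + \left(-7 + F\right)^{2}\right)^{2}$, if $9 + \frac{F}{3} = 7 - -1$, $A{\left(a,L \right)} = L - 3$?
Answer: $6889$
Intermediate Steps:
$A{\left(a,L \right)} = -3 + L$ ($A{\left(a,L \right)} = L - 3 = -3 + L$)
$F = -3$ ($F = -27 + 3 \left(7 - -1\right) = -27 + 3 \left(7 + 1\right) = -27 + 3 \cdot 8 = -27 + 24 = -3$)
$\left(A{\left(-28,-14 \right)} + \left(-7 + F\right)^{2}\right)^{2} = \left(\left(-3 - 14\right) + \left(-7 - 3\right)^{2}\right)^{2} = \left(-17 + \left(-10\right)^{2}\right)^{2} = \left(-17 + 100\right)^{2} = 83^{2} = 6889$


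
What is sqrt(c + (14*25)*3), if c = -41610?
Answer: 52*I*sqrt(15) ≈ 201.4*I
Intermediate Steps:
sqrt(c + (14*25)*3) = sqrt(-41610 + (14*25)*3) = sqrt(-41610 + 350*3) = sqrt(-41610 + 1050) = sqrt(-40560) = 52*I*sqrt(15)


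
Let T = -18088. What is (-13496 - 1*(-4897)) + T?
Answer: -26687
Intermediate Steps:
(-13496 - 1*(-4897)) + T = (-13496 - 1*(-4897)) - 18088 = (-13496 + 4897) - 18088 = -8599 - 18088 = -26687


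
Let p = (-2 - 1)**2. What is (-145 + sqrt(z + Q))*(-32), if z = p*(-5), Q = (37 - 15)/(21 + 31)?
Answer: 4640 - 16*I*sqrt(30134)/13 ≈ 4640.0 - 213.65*I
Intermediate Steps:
Q = 11/26 (Q = 22/52 = 22*(1/52) = 11/26 ≈ 0.42308)
p = 9 (p = (-3)**2 = 9)
z = -45 (z = 9*(-5) = -45)
(-145 + sqrt(z + Q))*(-32) = (-145 + sqrt(-45 + 11/26))*(-32) = (-145 + sqrt(-1159/26))*(-32) = (-145 + I*sqrt(30134)/26)*(-32) = 4640 - 16*I*sqrt(30134)/13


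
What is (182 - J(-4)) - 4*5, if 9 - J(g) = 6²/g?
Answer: 144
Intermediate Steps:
J(g) = 9 - 36/g (J(g) = 9 - 6²/g = 9 - 36/g)
(182 - J(-4)) - 4*5 = (182 - (9 - 36/(-4))) - 4*5 = (182 - (9 - 36*(-¼))) - 20 = (182 - (9 + 9)) - 1*20 = (182 - 1*18) - 20 = (182 - 18) - 20 = 164 - 20 = 144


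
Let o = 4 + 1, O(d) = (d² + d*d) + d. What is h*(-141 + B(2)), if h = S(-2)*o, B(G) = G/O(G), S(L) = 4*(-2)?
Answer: 5632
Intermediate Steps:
O(d) = d + 2*d² (O(d) = (d² + d²) + d = 2*d² + d = d + 2*d²)
S(L) = -8
B(G) = 1/(1 + 2*G) (B(G) = G/((G*(1 + 2*G))) = G*(1/(G*(1 + 2*G))) = 1/(1 + 2*G))
o = 5
h = -40 (h = -8*5 = -40)
h*(-141 + B(2)) = -40*(-141 + 1/(1 + 2*2)) = -40*(-141 + 1/(1 + 4)) = -40*(-141 + 1/5) = -40*(-141 + ⅕) = -40*(-704/5) = 5632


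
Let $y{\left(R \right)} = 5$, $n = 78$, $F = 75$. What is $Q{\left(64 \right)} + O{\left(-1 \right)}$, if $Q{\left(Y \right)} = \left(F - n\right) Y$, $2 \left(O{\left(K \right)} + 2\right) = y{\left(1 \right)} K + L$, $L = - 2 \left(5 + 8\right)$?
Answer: $- \frac{419}{2} \approx -209.5$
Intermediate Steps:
$L = -26$ ($L = \left(-2\right) 13 = -26$)
$O{\left(K \right)} = -15 + \frac{5 K}{2}$ ($O{\left(K \right)} = -2 + \frac{5 K - 26}{2} = -2 + \frac{-26 + 5 K}{2} = -2 + \left(-13 + \frac{5 K}{2}\right) = -15 + \frac{5 K}{2}$)
$Q{\left(Y \right)} = - 3 Y$ ($Q{\left(Y \right)} = \left(75 - 78\right) Y = - 3 Y$)
$Q{\left(64 \right)} + O{\left(-1 \right)} = \left(-3\right) 64 + \left(-15 + \frac{5}{2} \left(-1\right)\right) = -192 - \frac{35}{2} = - \frac{419}{2}$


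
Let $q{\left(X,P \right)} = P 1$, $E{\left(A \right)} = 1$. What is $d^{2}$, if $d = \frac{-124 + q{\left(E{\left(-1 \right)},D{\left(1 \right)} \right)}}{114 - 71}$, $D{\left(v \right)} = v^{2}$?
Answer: $\frac{15129}{1849} \approx 8.1823$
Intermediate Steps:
$q{\left(X,P \right)} = P$
$d = - \frac{123}{43}$ ($d = \frac{-124 + 1^{2}}{114 - 71} = \frac{-124 + 1}{43} = \left(-123\right) \frac{1}{43} = - \frac{123}{43} \approx -2.8605$)
$d^{2} = \left(- \frac{123}{43}\right)^{2} = \frac{15129}{1849}$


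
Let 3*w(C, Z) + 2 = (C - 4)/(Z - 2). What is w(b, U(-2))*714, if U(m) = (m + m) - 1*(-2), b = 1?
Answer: -595/2 ≈ -297.50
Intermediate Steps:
U(m) = 2 + 2*m (U(m) = 2*m + 2 = 2 + 2*m)
w(C, Z) = -⅔ + (-4 + C)/(3*(-2 + Z)) (w(C, Z) = -⅔ + ((C - 4)/(Z - 2))/3 = -⅔ + ((-4 + C)/(-2 + Z))/3 = -⅔ + (-4 + C)/(3*(-2 + Z)))
w(b, U(-2))*714 = ((1 - 2*(2 + 2*(-2)))/(3*(-2 + (2 + 2*(-2)))))*714 = ((1 - 2*(2 - 4))/(3*(-2 + (2 - 4))))*714 = ((1 - 2*(-2))/(3*(-2 - 2)))*714 = ((⅓)*(1 + 4)/(-4))*714 = ((⅓)*(-¼)*5)*714 = -5/12*714 = -595/2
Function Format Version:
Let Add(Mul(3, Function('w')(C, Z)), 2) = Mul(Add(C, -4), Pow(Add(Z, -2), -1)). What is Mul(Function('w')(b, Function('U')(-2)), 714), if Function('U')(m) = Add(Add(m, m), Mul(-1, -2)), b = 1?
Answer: Rational(-595, 2) ≈ -297.50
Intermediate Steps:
Function('U')(m) = Add(2, Mul(2, m)) (Function('U')(m) = Add(Mul(2, m), 2) = Add(2, Mul(2, m)))
Function('w')(C, Z) = Add(Rational(-2, 3), Mul(Rational(1, 3), Pow(Add(-2, Z), -1), Add(-4, C))) (Function('w')(C, Z) = Add(Rational(-2, 3), Mul(Rational(1, 3), Mul(Add(C, -4), Pow(Add(Z, -2), -1)))) = Add(Rational(-2, 3), Mul(Rational(1, 3), Mul(Add(-4, C), Pow(Add(-2, Z), -1)))) = Add(Rational(-2, 3), Mul(Rational(1, 3), Mul(Pow(Add(-2, Z), -1), Add(-4, C)))) = Add(Rational(-2, 3), Mul(Rational(1, 3), Pow(Add(-2, Z), -1), Add(-4, C))))
Mul(Function('w')(b, Function('U')(-2)), 714) = Mul(Mul(Rational(1, 3), Pow(Add(-2, Add(2, Mul(2, -2))), -1), Add(1, Mul(-2, Add(2, Mul(2, -2))))), 714) = Mul(Mul(Rational(1, 3), Pow(Add(-2, Add(2, -4)), -1), Add(1, Mul(-2, Add(2, -4)))), 714) = Mul(Mul(Rational(1, 3), Pow(Add(-2, -2), -1), Add(1, Mul(-2, -2))), 714) = Mul(Mul(Rational(1, 3), Pow(-4, -1), Add(1, 4)), 714) = Mul(Mul(Rational(1, 3), Rational(-1, 4), 5), 714) = Mul(Rational(-5, 12), 714) = Rational(-595, 2)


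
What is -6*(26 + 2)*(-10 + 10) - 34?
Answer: -34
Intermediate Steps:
-6*(26 + 2)*(-10 + 10) - 34 = -168*0 - 34 = -6*0 - 34 = 0 - 34 = -34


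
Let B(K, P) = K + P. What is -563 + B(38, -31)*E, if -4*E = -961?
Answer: 4475/4 ≈ 1118.8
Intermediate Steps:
E = 961/4 (E = -¼*(-961) = 961/4 ≈ 240.25)
-563 + B(38, -31)*E = -563 + (38 - 31)*(961/4) = -563 + 7*(961/4) = -563 + 6727/4 = 4475/4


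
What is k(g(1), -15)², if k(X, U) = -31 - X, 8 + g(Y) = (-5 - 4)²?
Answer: 10816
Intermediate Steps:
g(Y) = 73 (g(Y) = -8 + (-5 - 4)² = -8 + (-9)² = -8 + 81 = 73)
k(g(1), -15)² = (-31 - 1*73)² = (-31 - 73)² = (-104)² = 10816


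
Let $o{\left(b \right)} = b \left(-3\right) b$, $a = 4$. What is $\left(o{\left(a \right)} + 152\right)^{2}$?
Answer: $10816$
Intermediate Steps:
$o{\left(b \right)} = - 3 b^{2}$ ($o{\left(b \right)} = - 3 b b = - 3 b^{2}$)
$\left(o{\left(a \right)} + 152\right)^{2} = \left(- 3 \cdot 4^{2} + 152\right)^{2} = \left(\left(-3\right) 16 + 152\right)^{2} = \left(-48 + 152\right)^{2} = 104^{2} = 10816$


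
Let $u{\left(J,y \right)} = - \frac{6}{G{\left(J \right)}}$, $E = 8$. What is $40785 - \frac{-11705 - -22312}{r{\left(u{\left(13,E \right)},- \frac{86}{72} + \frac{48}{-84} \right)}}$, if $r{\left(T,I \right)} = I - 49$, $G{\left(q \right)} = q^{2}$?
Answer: $\frac{524435469}{12793} \approx 40994.0$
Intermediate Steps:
$u{\left(J,y \right)} = - \frac{6}{J^{2}}$
$r{\left(T,I \right)} = -49 + I$ ($r{\left(T,I \right)} = I - 49 = -49 + I$)
$40785 - \frac{-11705 - -22312}{r{\left(u{\left(13,E \right)},- \frac{86}{72} + \frac{48}{-84} \right)}} = 40785 - \frac{-11705 - -22312}{-49 + \left(- \frac{86}{72} + \frac{48}{-84}\right)} = 40785 - \frac{-11705 + 22312}{-49 + \left(\left(-86\right) \frac{1}{72} + 48 \left(- \frac{1}{84}\right)\right)} = 40785 - \frac{10607}{-49 - \frac{445}{252}} = 40785 - \frac{10607}{- \frac{12793}{252}} = 40785 - 10607 \left(- \frac{252}{12793}\right) = 40785 - - \frac{2672964}{12793} = 40785 + \frac{2672964}{12793} = \frac{524435469}{12793}$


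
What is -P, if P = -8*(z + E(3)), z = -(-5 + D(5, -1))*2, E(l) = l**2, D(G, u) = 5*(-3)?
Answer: 392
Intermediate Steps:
D(G, u) = -15
z = 40 (z = -(-5 - 15)*2 = -1*(-20)*2 = 20*2 = 40)
P = -392 (P = -8*(40 + 3**2) = -8*(40 + 9) = -8*49 = -392)
-P = -1*(-392) = 392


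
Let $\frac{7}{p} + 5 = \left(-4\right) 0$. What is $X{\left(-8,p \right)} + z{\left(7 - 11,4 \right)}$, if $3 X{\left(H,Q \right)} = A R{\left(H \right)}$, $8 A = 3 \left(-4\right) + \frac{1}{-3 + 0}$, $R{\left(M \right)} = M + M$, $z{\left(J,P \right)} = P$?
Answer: $\frac{110}{9} \approx 12.222$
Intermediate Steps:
$R{\left(M \right)} = 2 M$
$A = - \frac{37}{24}$ ($A = \frac{3 \left(-4\right) + \frac{1}{-3 + 0}}{8} = \frac{-12 + \frac{1}{-3}}{8} = \frac{-12 - \frac{1}{3}}{8} = \frac{1}{8} \left(- \frac{37}{3}\right) = - \frac{37}{24} \approx -1.5417$)
$p = - \frac{7}{5}$ ($p = \frac{7}{-5 - 0} = \frac{7}{-5 + 0} = \frac{7}{-5} = 7 \left(- \frac{1}{5}\right) = - \frac{7}{5} \approx -1.4$)
$X{\left(H,Q \right)} = - \frac{37 H}{36}$ ($X{\left(H,Q \right)} = \frac{\left(- \frac{37}{24}\right) 2 H}{3} = \frac{\left(- \frac{37}{12}\right) H}{3} = - \frac{37 H}{36}$)
$X{\left(-8,p \right)} + z{\left(7 - 11,4 \right)} = \left(- \frac{37}{36}\right) \left(-8\right) + 4 = \frac{74}{9} + 4 = \frac{110}{9}$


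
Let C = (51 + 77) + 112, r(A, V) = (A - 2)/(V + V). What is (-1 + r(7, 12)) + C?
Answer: 5741/24 ≈ 239.21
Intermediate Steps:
r(A, V) = (-2 + A)/(2*V) (r(A, V) = (-2 + A)/((2*V)) = (-2 + A)*(1/(2*V)) = (-2 + A)/(2*V))
C = 240 (C = 128 + 112 = 240)
(-1 + r(7, 12)) + C = (-1 + (1/2)*(-2 + 7)/12) + 240 = (-1 + (1/2)*(1/12)*5) + 240 = (-1 + 5/24) + 240 = -19/24 + 240 = 5741/24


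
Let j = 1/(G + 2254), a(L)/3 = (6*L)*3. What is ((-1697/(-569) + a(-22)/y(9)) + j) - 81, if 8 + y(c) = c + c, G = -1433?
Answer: -459712821/2335745 ≈ -196.82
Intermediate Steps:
y(c) = -8 + 2*c (y(c) = -8 + (c + c) = -8 + 2*c)
a(L) = 54*L (a(L) = 3*((6*L)*3) = 3*(18*L) = 54*L)
j = 1/821 (j = 1/(-1433 + 2254) = 1/821 ≈ 0.0012180)
((-1697/(-569) + a(-22)/y(9)) + j) - 81 = ((-1697/(-569) + (54*(-22))/(-8 + 2*9)) + 1/821) - 81 = ((-1697*(-1/569) - 1188/(-8 + 18)) + 1/821) - 81 = ((1697/569 - 1188/10) + 1/821) - 81 = ((1697/569 - 1188*⅒) + 1/821) - 81 = ((1697/569 - 594/5) + 1/821) - 81 = (-329501/2845 + 1/821) - 81 = -270517476/2335745 - 81 = -459712821/2335745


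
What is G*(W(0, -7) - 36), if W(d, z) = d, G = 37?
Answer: -1332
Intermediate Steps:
G*(W(0, -7) - 36) = 37*(0 - 36) = 37*(-36) = -1332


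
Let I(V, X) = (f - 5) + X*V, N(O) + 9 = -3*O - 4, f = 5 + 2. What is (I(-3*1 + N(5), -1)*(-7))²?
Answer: 53361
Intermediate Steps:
f = 7
N(O) = -13 - 3*O (N(O) = -9 + (-3*O - 4) = -9 + (-4 - 3*O) = -13 - 3*O)
I(V, X) = 2 + V*X (I(V, X) = (7 - 5) + X*V = 2 + V*X)
(I(-3*1 + N(5), -1)*(-7))² = ((2 + (-3*1 + (-13 - 3*5))*(-1))*(-7))² = ((2 + (-3 + (-13 - 15))*(-1))*(-7))² = ((2 + (-3 - 28)*(-1))*(-7))² = ((2 - 31*(-1))*(-7))² = ((2 + 31)*(-7))² = (33*(-7))² = (-231)² = 53361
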